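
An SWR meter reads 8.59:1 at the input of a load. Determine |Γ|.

|Γ| ≈ 0.791

|Γ| = (S − 1)/(S + 1) = (8.59 − 1)/(8.59 + 1) = 7.59/9.59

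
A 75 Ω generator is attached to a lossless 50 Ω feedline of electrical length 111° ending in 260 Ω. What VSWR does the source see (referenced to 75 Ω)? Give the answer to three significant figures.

VSWR ≈ 7.25

tan(βl) = -2.61
Z_in = Z_0·(Z_L + jZ_0·tanβl)/(Z_0 + jZ_L·tanβl) = 11 + j18.4 Ω
Γ_s = (Z_in − Z_s)/(Z_in + Z_s) = (-64 + j18.4)/(86 + j18.4), |Γ_s| = 0.758
VSWR = (1 + |Γ_s|)/(1 − |Γ_s|)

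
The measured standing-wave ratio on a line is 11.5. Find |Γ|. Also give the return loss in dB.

|Γ| = (S − 1)/(S + 1) = (11.5 − 1)/(11.5 + 1) = 10.5/12.5
RL = −20·log₁₀|Γ| = −20·log₁₀(0.84)

|Γ| ≈ 0.84; return loss ≈ 1.51 dB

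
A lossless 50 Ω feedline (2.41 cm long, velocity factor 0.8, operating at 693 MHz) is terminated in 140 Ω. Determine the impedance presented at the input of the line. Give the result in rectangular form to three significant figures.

Z_in ≈ 62.9 − j58.9 Ω

λ = v/f = 0.8·c / 693 MHz = 0.346 m
βl = 2π·l/λ = 2π × 0.0696 = 25.1°
tan(βl) = tan(25.1°) = 0.467
Z_in = Z_0·(Z_L + jZ_0·tanβl)/(Z_0 + jZ_L·tanβl)
     = 50·(140 + j23.4)/(50 + j65.4)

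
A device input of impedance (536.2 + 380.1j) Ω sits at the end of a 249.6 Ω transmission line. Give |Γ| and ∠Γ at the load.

Γ ≈ 0.545 ∠ 27.2°

Γ = (Z_L − Z_0)/(Z_L + Z_0) = (286.6 + j380.1)/(785.8 + j380.1)
|Γ| = 476/873 = 0.545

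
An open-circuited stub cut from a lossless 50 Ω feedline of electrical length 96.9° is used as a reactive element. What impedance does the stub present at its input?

Z_in ≈ +j6.05 Ω

tan(βl) = -8.26
For an open-circuited stub, Z_in = −jZ_0·cot(βl) = −jZ_0/tan(βl)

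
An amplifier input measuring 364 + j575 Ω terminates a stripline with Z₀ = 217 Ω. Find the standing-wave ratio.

Γ = (Z_L − Z_0)/(Z_L + Z_0) = (147 + j575)/(581 + j575)
|Γ| = 593/817 = 0.726
VSWR = (1 + |Γ|)/(1 − |Γ|) = 1.73/0.274

VSWR ≈ 6.3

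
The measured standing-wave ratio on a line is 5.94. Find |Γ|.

|Γ| = (S − 1)/(S + 1) = (5.94 − 1)/(5.94 + 1) = 4.94/6.94

|Γ| ≈ 0.712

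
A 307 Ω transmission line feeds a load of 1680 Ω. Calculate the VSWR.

Γ = (1680 − 307)/(1680 + 307) = 0.691
VSWR = (1 + 0.691)/(1 − 0.691)

VSWR ≈ 5.47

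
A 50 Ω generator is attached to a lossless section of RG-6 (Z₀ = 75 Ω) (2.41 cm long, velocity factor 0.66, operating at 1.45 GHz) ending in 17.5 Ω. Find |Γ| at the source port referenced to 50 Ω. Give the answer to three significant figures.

λ = v/f = 0.66·c / 1.45 GHz = 0.137 m
βl = 2π·l/λ = 2π × 0.176 = 63.5°
tan(βl) = 2.01
Z_in = Z_0·(Z_L + jZ_0·tanβl)/(Z_0 + jZ_L·tanβl) = 72.2 + j117 Ω
Γ_s = (Z_in − Z_s)/(Z_in + Z_s) = (22.2 + j117)/(122 + j117), |Γ_s| = 0.703

|Γ| ≈ 0.703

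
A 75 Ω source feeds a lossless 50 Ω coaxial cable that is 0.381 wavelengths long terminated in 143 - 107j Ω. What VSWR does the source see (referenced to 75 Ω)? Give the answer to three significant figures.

βl = 2π × 0.381 = 137°
tan(βl) = -0.927
Z_in = Z_0·(Z_L + jZ_0·tanβl)/(Z_0 + jZ_L·tanβl) = 33.2 + j66.3 Ω
Γ_s = (Z_in − Z_s)/(Z_in + Z_s) = (-41.8 + j66.3)/(108 + j66.3), |Γ_s| = 0.617
VSWR = (1 + |Γ_s|)/(1 − |Γ_s|)

VSWR ≈ 4.22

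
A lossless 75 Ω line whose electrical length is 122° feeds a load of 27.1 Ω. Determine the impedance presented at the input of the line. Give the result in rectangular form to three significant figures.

tan(βl) = tan(122°) = -1.6
Z_in = Z_0·(Z_L + jZ_0·tanβl)/(Z_0 + jZ_L·tanβl)
     = 75·(27.1 − j120)/(75 − j43.4)

Z_in ≈ 72.3 − j78.2 Ω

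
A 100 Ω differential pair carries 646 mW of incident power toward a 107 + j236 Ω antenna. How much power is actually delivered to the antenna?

|Γ| = |(7 + j236)/(207 + j236)| = 0.752
|Γ|² = 0.566
P_refl = |Γ|²·P_inc = 365 mW, P_del = (1 − |Γ|²)·P_inc = 281 mW

P_delivered ≈ 281 mW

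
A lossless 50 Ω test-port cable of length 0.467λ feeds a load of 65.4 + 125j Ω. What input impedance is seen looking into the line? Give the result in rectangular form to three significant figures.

βl = 2π × 0.467 = 168°
tan(βl) = tan(168°) = -0.21
Z_in = Z_0·(Z_L + jZ_0·tanβl)/(Z_0 + jZ_L·tanβl)
     = 50·(65.4 + j114)/(76.3 − j13.8)

Z_in ≈ 28.4 + j80.1 Ω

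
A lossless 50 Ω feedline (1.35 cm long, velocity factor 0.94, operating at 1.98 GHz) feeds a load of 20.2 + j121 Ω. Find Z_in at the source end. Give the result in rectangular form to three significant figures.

λ = v/f = 0.94·c / 1.98 GHz = 0.142 m
βl = 2π·l/λ = 2π × 0.0948 = 34.1°
tan(βl) = tan(34.1°) = 0.678
Z_in = Z_0·(Z_L + jZ_0·tanβl)/(Z_0 + jZ_L·tanβl)
     = 50·(20.2 + j155)/(-32 + j13.7)

Z_in ≈ 60.8 − j216 Ω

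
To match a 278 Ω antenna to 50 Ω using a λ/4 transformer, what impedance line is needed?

Z_qwt ≈ 118 Ω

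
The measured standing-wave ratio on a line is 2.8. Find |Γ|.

|Γ| ≈ 0.474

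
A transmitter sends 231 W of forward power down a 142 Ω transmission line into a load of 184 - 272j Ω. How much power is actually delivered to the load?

P_delivered ≈ 134 W

|Γ| = |(42 − j272)/(326 − j272)| = 0.648
|Γ|² = 0.42
P_refl = |Γ|²·P_inc = 97.1 W, P_del = (1 − |Γ|²)·P_inc = 134 W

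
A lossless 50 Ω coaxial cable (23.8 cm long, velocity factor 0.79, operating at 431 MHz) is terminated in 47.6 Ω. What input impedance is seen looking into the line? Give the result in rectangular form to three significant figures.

λ = v/f = 0.79·c / 431 MHz = 0.55 m
βl = 2π·l/λ = 2π × 0.433 = 156°
tan(βl) = tan(156°) = -0.449
Z_in = Z_0·(Z_L + jZ_0·tanβl)/(Z_0 + jZ_L·tanβl)
     = 50·(47.6 − j22.5)/(50 − j21.4)

Z_in ≈ 48.4 − j1.78 Ω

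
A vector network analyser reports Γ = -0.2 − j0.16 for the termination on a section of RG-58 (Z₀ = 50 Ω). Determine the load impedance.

Z_L = Z_0·(1 + Γ)/(1 − Γ) = 50·(0.8 − j0.16)/(1.2 + j0.16)

Z_L ≈ 31.9 − j10.9 Ω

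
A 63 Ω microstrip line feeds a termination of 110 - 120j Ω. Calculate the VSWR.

VSWR ≈ 4.16

Γ = (Z_L − Z_0)/(Z_L + Z_0) = (47 − j120)/(173 − j120)
|Γ| = 129/211 = 0.612
VSWR = (1 + |Γ|)/(1 − |Γ|) = 1.61/0.388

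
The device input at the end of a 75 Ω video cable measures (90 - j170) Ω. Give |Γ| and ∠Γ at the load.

Γ = (Z_L − Z_0)/(Z_L + Z_0) = (15 − j170)/(165 − j170)
|Γ| = 171/237 = 0.72

Γ ≈ 0.72 ∠ -39.1°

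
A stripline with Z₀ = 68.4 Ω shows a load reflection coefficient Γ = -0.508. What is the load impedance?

Z_L ≈ 22.3 Ω

Z_L = Z_0·(1 + Γ)/(1 − Γ) = 68.4·(0.492)/(1.51)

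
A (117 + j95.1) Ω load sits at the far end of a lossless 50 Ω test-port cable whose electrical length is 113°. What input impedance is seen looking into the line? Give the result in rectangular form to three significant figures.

tan(βl) = tan(113°) = -2.36
Z_in = Z_0·(Z_L + jZ_0·tanβl)/(Z_0 + jZ_L·tanβl)
     = 50·(117 − j22.7)/(274 − j276)

Z_in ≈ 12.7 + j8.62 Ω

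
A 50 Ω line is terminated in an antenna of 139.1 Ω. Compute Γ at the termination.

Γ = (Z_L − Z_0)/(Z_L + Z_0) = (139.1 − 50)/(139.1 + 50) = 89.1/189.1

Γ = 0.471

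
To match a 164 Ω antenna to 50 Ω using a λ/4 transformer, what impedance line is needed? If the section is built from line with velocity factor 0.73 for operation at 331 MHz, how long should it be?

Z_qwt = √(Z_0·R_L) = √(50 × 164) = √8200
λ = 0.73·c/f = 0.662 m, so l = λ/4 = 0.165 m

Z_qwt ≈ 90.6 Ω; length ≈ 16.5 cm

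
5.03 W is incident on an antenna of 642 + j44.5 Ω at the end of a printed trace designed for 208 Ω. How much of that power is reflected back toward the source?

P_reflected ≈ 1.32 W

|Γ| = |(434 + j44.5)/(850 + j44.5)| = 0.513
|Γ|² = 0.263
P_refl = |Γ|²·P_inc = 1.32 W, P_del = (1 − |Γ|²)·P_inc = 3.71 W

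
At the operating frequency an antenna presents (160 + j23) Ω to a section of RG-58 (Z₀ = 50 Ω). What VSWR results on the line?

VSWR ≈ 3.27

Γ = (Z_L − Z_0)/(Z_L + Z_0) = (110 + j23)/(210 + j23)
|Γ| = 112/211 = 0.532
VSWR = (1 + |Γ|)/(1 − |Γ|) = 1.53/0.468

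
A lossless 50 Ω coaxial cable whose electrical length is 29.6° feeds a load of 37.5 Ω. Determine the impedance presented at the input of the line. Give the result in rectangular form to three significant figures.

tan(βl) = tan(29.6°) = 0.568
Z_in = Z_0·(Z_L + jZ_0·tanβl)/(Z_0 + jZ_L·tanβl)
     = 50·(37.5 + j28.4)/(50 + j21.3)

Z_in ≈ 42 + j10.5 Ω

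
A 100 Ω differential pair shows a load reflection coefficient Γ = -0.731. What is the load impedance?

Z_L = Z_0·(1 + Γ)/(1 − Γ) = 100·(0.269)/(1.73)

Z_L ≈ 15.5 Ω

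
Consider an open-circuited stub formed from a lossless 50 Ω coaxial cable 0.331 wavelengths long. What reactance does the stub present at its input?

X_in ≈ 27.9 Ω (inductive)

βl = 2π × 0.331 = 119°
tan(βl) = -1.79
For an open-circuited stub, Z_in = −jZ_0·cot(βl) = −jZ_0/tan(βl)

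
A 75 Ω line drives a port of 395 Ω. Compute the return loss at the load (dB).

RL ≈ 3.34 dB

Γ = (395 − 75)/(395 + 75) = 0.681
RL = −20·log₁₀|Γ| = −20·log₁₀(0.681)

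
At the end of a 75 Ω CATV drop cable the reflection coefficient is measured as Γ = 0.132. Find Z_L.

Z_L ≈ 97.8 Ω

Z_L = Z_0·(1 + Γ)/(1 − Γ) = 75·(1.13)/(0.868)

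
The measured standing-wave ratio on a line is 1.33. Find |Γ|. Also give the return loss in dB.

|Γ| = (S − 1)/(S + 1) = (1.33 − 1)/(1.33 + 1) = 0.33/2.33
RL = −20·log₁₀|Γ| = −20·log₁₀(0.142)

|Γ| ≈ 0.142; return loss ≈ 17 dB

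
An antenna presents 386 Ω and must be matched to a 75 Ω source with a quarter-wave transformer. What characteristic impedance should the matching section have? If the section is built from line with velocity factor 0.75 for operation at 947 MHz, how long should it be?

Z_qwt ≈ 170 Ω; length ≈ 5.94 cm

Z_qwt = √(Z_0·R_L) = √(75 × 386) = √28950
λ = 0.75·c/f = 0.238 m, so l = λ/4 = 0.0594 m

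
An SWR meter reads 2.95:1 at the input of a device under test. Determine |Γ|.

|Γ| ≈ 0.494

|Γ| = (S − 1)/(S + 1) = (2.95 − 1)/(2.95 + 1) = 1.95/3.95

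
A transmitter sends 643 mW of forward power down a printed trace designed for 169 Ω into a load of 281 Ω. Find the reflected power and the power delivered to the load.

Γ = (281 − 169)/(281 + 169) = 0.249
|Γ|² = 0.0619
P_refl = |Γ|²·P_inc = 39.8 mW, P_del = (1 − |Γ|²)·P_inc = 603 mW

P_reflected ≈ 39.8 mW; P_delivered ≈ 603 mW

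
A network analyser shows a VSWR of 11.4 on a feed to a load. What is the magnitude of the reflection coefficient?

|Γ| ≈ 0.839

|Γ| = (S − 1)/(S + 1) = (11.4 − 1)/(11.4 + 1) = 10.4/12.4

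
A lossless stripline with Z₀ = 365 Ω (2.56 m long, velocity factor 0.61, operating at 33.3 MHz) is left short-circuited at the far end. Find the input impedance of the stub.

Z_in ≈ −j79.6 Ω

λ = v/f = 0.61·c / 33.3 MHz = 5.5 m
βl = 2π·l/λ = 2π × 0.466 = 168°
tan(βl) = -0.218
For a short-circuited stub, Z_in = jZ_0·tan(βl)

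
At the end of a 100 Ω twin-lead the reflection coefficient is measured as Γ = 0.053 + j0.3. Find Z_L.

Z_L = Z_0·(1 + Γ)/(1 − Γ) = 100·(1.05 + j0.3)/(0.947 − j0.3)

Z_L ≈ 91.9 + j60.8 Ω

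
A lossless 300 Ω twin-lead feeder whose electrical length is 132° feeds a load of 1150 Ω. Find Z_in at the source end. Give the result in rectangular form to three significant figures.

Z_in ≈ 134 + j239 Ω

tan(βl) = tan(132°) = -1.11
Z_in = Z_0·(Z_L + jZ_0·tanβl)/(Z_0 + jZ_L·tanβl)
     = 300·(1150 − j333)/(300 − j1280)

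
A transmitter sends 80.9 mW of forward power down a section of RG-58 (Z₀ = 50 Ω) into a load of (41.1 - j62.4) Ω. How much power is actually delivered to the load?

|Γ| = |(-8.9 − j62.4)/(91.1 − j62.4)| = 0.571
|Γ|² = 0.326
P_refl = |Γ|²·P_inc = 26.4 mW, P_del = (1 − |Γ|²)·P_inc = 54.5 mW

P_delivered ≈ 54.5 mW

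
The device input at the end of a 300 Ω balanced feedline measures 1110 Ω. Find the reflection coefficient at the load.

Γ = (Z_L − Z_0)/(Z_L + Z_0) = (1110 − 300)/(1110 + 300) = 810/1410

Γ = 0.574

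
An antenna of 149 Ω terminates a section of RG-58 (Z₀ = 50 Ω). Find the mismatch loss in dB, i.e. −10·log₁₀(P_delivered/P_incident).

mismatch loss ≈ 1.23 dB

Γ = (149 − 50)/(149 + 50) = 0.497
|Γ|² = 0.247, so P_del/P_inc = 1 − |Γ|² = 0.753
ML = −10·log₁₀(1 − |Γ|²)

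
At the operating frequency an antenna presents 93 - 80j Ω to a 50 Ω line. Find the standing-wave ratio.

VSWR ≈ 3.49

Γ = (Z_L − Z_0)/(Z_L + Z_0) = (43 − j80)/(143 − j80)
|Γ| = 90.8/164 = 0.554
VSWR = (1 + |Γ|)/(1 − |Γ|) = 1.55/0.446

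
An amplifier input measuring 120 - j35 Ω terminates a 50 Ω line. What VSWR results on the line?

VSWR ≈ 2.64

Γ = (Z_L − Z_0)/(Z_L + Z_0) = (70 − j35)/(170 − j35)
|Γ| = 78.3/174 = 0.451
VSWR = (1 + |Γ|)/(1 − |Γ|) = 1.45/0.549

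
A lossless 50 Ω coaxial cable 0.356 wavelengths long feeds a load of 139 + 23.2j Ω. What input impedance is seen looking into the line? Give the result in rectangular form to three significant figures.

βl = 2π × 0.356 = 128°
tan(βl) = tan(128°) = -1.27
Z_in = Z_0·(Z_L + jZ_0·tanβl)/(Z_0 + jZ_L·tanβl)
     = 50·(139 − j40.4)/(79.5 − j177)

Z_in ≈ 24.2 + j28.4 Ω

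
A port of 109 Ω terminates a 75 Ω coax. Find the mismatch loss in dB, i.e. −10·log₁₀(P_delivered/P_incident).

mismatch loss ≈ 0.151 dB

Γ = (109 − 75)/(109 + 75) = 0.185
|Γ|² = 0.0341, so P_del/P_inc = 1 − |Γ|² = 0.966
ML = −10·log₁₀(1 − |Γ|²)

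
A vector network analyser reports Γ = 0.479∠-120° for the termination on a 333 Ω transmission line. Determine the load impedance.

Z_L = Z_0·(1 + Γ)/(1 − Γ) = 333·(0.761 − j0.415)/(1.24 + j0.415)

Z_L ≈ 150 − j162 Ω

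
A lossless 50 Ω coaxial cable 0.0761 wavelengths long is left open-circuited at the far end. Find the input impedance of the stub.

Z_in ≈ −j96.5 Ω

βl = 2π × 0.0761 = 27.4°
tan(βl) = 0.518
For an open-circuited stub, Z_in = −jZ_0·cot(βl) = −jZ_0/tan(βl)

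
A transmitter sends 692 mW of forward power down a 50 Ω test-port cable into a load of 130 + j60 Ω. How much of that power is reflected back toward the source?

P_reflected ≈ 192 mW

|Γ| = |(80 + j60)/(180 + j60)| = 0.527
|Γ|² = 0.278
P_refl = |Γ|²·P_inc = 192 mW, P_del = (1 − |Γ|²)·P_inc = 500 mW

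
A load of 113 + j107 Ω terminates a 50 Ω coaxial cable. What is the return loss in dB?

RL ≈ 3.92 dB

Γ = (63 + j107)/(163 + j107), |Γ| = 0.637
RL = −20·log₁₀|Γ| = −20·log₁₀(0.637)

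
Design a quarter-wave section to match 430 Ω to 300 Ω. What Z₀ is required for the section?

Z_qwt = √(Z_0·R_L) = √(300 × 430) = √129000

Z_qwt ≈ 359 Ω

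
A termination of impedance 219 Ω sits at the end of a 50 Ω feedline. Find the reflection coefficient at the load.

Γ = (Z_L − Z_0)/(Z_L + Z_0) = (219 − 50)/(219 + 50) = 169/269

Γ = 0.628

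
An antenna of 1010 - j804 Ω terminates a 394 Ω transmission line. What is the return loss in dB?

RL ≈ 4.07 dB

Γ = (616 − j804)/(1404 − j804), |Γ| = 0.626
RL = −20·log₁₀|Γ| = −20·log₁₀(0.626)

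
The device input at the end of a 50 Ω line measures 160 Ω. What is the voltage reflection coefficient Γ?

Γ = 0.524

Γ = (Z_L − Z_0)/(Z_L + Z_0) = (160 − 50)/(160 + 50) = 110/210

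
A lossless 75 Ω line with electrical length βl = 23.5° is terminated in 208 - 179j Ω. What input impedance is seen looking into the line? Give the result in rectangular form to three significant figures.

tan(βl) = tan(23.5°) = 0.435
Z_in = Z_0·(Z_L + jZ_0·tanβl)/(Z_0 + jZ_L·tanβl)
     = 75·(208 − j146)/(153 + j90.4)

Z_in ≈ 44.1 − j97.9 Ω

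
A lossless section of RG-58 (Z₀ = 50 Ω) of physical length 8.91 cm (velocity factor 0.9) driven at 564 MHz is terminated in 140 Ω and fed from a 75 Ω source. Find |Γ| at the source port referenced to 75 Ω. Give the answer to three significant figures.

|Γ| ≈ 0.589

λ = v/f = 0.9·c / 564 MHz = 0.479 m
βl = 2π·l/λ = 2π × 0.186 = 67°
tan(βl) = 2.36
Z_in = Z_0·(Z_L + jZ_0·tanβl)/(Z_0 + jZ_L·tanβl) = 20.6 − j18.1 Ω
Γ_s = (Z_in − Z_s)/(Z_in + Z_s) = (-54.4 − j18.1)/(95.6 − j18.1), |Γ_s| = 0.589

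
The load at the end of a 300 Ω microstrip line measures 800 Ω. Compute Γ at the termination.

Γ = 0.455

Γ = (Z_L − Z_0)/(Z_L + Z_0) = (800 − 300)/(800 + 300) = 500/1100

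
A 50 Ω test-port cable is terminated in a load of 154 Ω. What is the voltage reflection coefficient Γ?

Γ = 0.51

Γ = (Z_L − Z_0)/(Z_L + Z_0) = (154 − 50)/(154 + 50) = 104/204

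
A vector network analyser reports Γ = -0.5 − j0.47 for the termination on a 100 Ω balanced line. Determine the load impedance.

Z_L ≈ 21.4 − j38 Ω

Z_L = Z_0·(1 + Γ)/(1 − Γ) = 100·(0.5 − j0.47)/(1.5 + j0.47)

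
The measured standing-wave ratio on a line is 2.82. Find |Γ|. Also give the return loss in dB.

|Γ| = (S − 1)/(S + 1) = (2.82 − 1)/(2.82 + 1) = 1.82/3.82
RL = −20·log₁₀|Γ| = −20·log₁₀(0.476)

|Γ| ≈ 0.476; return loss ≈ 6.44 dB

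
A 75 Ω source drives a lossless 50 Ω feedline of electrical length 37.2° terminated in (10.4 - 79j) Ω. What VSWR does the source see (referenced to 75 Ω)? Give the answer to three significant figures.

tan(βl) = 0.759
Z_in = Z_0·(Z_L + jZ_0·tanβl)/(Z_0 + jZ_L·tanβl) = 3.37 − j18.9 Ω
Γ_s = (Z_in − Z_s)/(Z_in + Z_s) = (-71.6 − j18.9)/(78.4 − j18.9), |Γ_s| = 0.919
VSWR = (1 + |Γ_s|)/(1 − |Γ_s|)

VSWR ≈ 23.7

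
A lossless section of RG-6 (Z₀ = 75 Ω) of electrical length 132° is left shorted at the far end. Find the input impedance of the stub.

Z_in ≈ −j83.3 Ω

tan(βl) = -1.11
For a shorted stub, Z_in = jZ_0·tan(βl)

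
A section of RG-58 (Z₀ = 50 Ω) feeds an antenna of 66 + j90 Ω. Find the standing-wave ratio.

VSWR ≈ 4.3

Γ = (Z_L − Z_0)/(Z_L + Z_0) = (16 + j90)/(116 + j90)
|Γ| = 91.4/147 = 0.623
VSWR = (1 + |Γ|)/(1 − |Γ|) = 1.62/0.377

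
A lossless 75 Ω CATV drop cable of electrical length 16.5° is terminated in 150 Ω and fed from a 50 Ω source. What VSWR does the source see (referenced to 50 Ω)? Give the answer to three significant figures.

tan(βl) = 0.296
Z_in = Z_0·(Z_L + jZ_0·tanβl)/(Z_0 + jZ_L·tanβl) = 121 − j49.3 Ω
Γ_s = (Z_in − Z_s)/(Z_in + Z_s) = (70.8 − j49.3)/(171 − j49.3), |Γ_s| = 0.485
VSWR = (1 + |Γ_s|)/(1 − |Γ_s|)

VSWR ≈ 2.89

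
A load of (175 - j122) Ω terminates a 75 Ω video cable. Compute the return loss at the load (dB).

RL ≈ 4.93 dB

Γ = (100 − j122)/(250 − j122), |Γ| = 0.567
RL = −20·log₁₀|Γ| = −20·log₁₀(0.567)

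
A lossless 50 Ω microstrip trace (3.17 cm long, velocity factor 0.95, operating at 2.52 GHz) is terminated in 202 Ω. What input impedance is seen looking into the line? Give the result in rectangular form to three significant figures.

λ = v/f = 0.95·c / 2.52 GHz = 0.113 m
βl = 2π·l/λ = 2π × 0.28 = 101°
tan(βl) = tan(101°) = -5.19
Z_in = Z_0·(Z_L + jZ_0·tanβl)/(Z_0 + jZ_L·tanβl)
     = 50·(202 − j259)/(50 − j1050)

Z_in ≈ 12.8 + j9.02 Ω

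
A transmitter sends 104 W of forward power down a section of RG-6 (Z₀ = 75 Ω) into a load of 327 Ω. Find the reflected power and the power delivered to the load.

Γ = (327 − 75)/(327 + 75) = 0.627
|Γ|² = 0.393
P_refl = |Γ|²·P_inc = 40.9 W, P_del = (1 − |Γ|²)·P_inc = 63.1 W

P_reflected ≈ 40.9 W; P_delivered ≈ 63.1 W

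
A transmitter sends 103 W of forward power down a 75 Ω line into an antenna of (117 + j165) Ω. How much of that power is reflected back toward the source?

|Γ| = |(42 + j165)/(192 + j165)| = 0.673
|Γ|² = 0.452
P_refl = |Γ|²·P_inc = 46.6 W, P_del = (1 − |Γ|²)·P_inc = 56.4 W

P_reflected ≈ 46.6 W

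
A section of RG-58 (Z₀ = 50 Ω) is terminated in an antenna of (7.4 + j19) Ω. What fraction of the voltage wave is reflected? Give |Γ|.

|Γ| ≈ 0.771

Γ = (Z_L − Z_0)/(Z_L + Z_0) = (-42.6 + j19)/(57.4 + j19)
|Γ| = 46.6/60.5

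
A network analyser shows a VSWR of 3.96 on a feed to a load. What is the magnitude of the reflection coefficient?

|Γ| ≈ 0.597

|Γ| = (S − 1)/(S + 1) = (3.96 − 1)/(3.96 + 1) = 2.96/4.96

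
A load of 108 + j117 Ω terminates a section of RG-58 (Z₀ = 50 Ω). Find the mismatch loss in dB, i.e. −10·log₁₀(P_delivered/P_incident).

Γ = (58 + j117)/(158 + j117), |Γ| = 0.664
|Γ|² = 0.441, so P_del/P_inc = 1 − |Γ|² = 0.559
ML = −10·log₁₀(1 − |Γ|²)

mismatch loss ≈ 2.53 dB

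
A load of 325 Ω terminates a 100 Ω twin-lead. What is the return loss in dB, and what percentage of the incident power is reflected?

RL ≈ 5.52 dB; 28% of incident power reflected

Γ = (325 − 100)/(325 + 100) = 0.529
RL = −20·log₁₀(0.529) = 5.52 dB
P_refl/P_inc = |Γ|² = 0.28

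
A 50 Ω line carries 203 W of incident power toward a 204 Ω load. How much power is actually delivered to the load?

Γ = (204 − 50)/(204 + 50) = 0.606
|Γ|² = 0.368
P_refl = |Γ|²·P_inc = 74.6 W, P_del = (1 − |Γ|²)·P_inc = 128 W

P_delivered ≈ 128 W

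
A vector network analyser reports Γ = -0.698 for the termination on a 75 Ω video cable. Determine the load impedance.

Z_L = Z_0·(1 + Γ)/(1 − Γ) = 75·(0.302)/(1.7)

Z_L ≈ 13.3 Ω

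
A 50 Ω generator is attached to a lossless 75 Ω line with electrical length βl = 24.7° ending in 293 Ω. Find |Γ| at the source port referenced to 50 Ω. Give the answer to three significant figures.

tan(βl) = 0.46
Z_in = Z_0·(Z_L + jZ_0·tanβl)/(Z_0 + jZ_L·tanβl) = 83.9 − j116 Ω
Γ_s = (Z_in − Z_s)/(Z_in + Z_s) = (33.9 − j116)/(134 − j116), |Γ_s| = 0.683

|Γ| ≈ 0.683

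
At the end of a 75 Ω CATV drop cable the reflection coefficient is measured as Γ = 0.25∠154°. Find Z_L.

Z_L = Z_0·(1 + Γ)/(1 − Γ) = 75·(0.775 + j0.11)/(1.22 − j0.11)

Z_L ≈ 46.5 + j10.9 Ω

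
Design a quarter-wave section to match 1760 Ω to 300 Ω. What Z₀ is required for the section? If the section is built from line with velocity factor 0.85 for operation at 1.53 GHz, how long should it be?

Z_qwt = √(Z_0·R_L) = √(300 × 1760) = √528000
λ = 0.85·c/f = 0.167 m, so l = λ/4 = 0.0417 m

Z_qwt ≈ 727 Ω; length ≈ 4.17 cm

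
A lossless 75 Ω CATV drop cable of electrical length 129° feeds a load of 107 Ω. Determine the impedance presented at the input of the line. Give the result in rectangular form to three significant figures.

Z_in ≈ 65.8 + j23.4 Ω

tan(βl) = tan(129°) = -1.23
Z_in = Z_0·(Z_L + jZ_0·tanβl)/(Z_0 + jZ_L·tanβl)
     = 75·(107 − j92.6)/(75 − j132)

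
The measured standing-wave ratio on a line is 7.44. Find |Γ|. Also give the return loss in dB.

|Γ| ≈ 0.763; return loss ≈ 2.35 dB

|Γ| = (S − 1)/(S + 1) = (7.44 − 1)/(7.44 + 1) = 6.44/8.44
RL = −20·log₁₀|Γ| = −20·log₁₀(0.763)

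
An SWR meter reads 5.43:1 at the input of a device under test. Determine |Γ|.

|Γ| = (S − 1)/(S + 1) = (5.43 − 1)/(5.43 + 1) = 4.43/6.43

|Γ| ≈ 0.689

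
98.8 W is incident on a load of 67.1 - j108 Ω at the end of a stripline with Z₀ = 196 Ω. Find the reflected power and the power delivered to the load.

P_reflected ≈ 34.5 W; P_delivered ≈ 64.3 W

|Γ| = |(-128.9 − j108)/(263.1 − j108)| = 0.591
|Γ|² = 0.35
P_refl = |Γ|²·P_inc = 34.5 W, P_del = (1 − |Γ|²)·P_inc = 64.3 W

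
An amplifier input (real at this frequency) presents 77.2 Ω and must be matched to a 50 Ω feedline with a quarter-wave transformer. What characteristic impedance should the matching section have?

Z_qwt ≈ 62.1 Ω

Z_qwt = √(Z_0·R_L) = √(50 × 77.2) = √3860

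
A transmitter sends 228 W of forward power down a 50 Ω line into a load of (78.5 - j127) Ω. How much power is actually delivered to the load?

P_delivered ≈ 110 W

|Γ| = |(28.5 − j127)/(128.5 − j127)| = 0.72
|Γ|² = 0.519
P_refl = |Γ|²·P_inc = 118 W, P_del = (1 − |Γ|²)·P_inc = 110 W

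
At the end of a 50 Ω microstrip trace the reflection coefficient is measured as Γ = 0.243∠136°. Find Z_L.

Z_L = Z_0·(1 + Γ)/(1 − Γ) = 50·(0.825 + j0.169)/(1.17 − j0.169)

Z_L ≈ 33.4 + j12 Ω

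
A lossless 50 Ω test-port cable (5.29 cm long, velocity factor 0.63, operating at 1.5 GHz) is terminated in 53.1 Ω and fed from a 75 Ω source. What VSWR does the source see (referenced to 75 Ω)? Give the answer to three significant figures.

VSWR ≈ 1.46

λ = v/f = 0.63·c / 1.5 GHz = 0.126 m
βl = 2π·l/λ = 2π × 0.42 = 151°
tan(βl) = -0.551
Z_in = Z_0·(Z_L + jZ_0·tanβl)/(Z_0 + jZ_L·tanβl) = 51.6 + j2.62 Ω
Γ_s = (Z_in − Z_s)/(Z_in + Z_s) = (-23.4 + j2.62)/(127 + j2.62), |Γ_s| = 0.186
VSWR = (1 + |Γ_s|)/(1 − |Γ_s|)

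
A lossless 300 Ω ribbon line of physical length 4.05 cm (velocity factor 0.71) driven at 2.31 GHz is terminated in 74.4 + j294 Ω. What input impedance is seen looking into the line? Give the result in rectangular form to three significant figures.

Z_in ≈ 44.3 + j128 Ω

λ = v/f = 0.71·c / 2.31 GHz = 0.0922 m
βl = 2π·l/λ = 2π × 0.439 = 158°
tan(βl) = tan(158°) = -0.402
Z_in = Z_0·(Z_L + jZ_0·tanβl)/(Z_0 + jZ_L·tanβl)
     = 300·(74.4 + j174)/(418 − j29.9)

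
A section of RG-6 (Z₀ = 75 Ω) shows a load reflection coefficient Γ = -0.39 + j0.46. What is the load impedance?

Z_L = Z_0·(1 + Γ)/(1 − Γ) = 75·(0.61 + j0.46)/(1.39 − j0.46)

Z_L ≈ 22.3 + j32.2 Ω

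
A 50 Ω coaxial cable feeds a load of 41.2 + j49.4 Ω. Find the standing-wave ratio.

VSWR ≈ 2.87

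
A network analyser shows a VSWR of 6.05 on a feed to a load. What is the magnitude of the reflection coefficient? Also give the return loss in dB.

|Γ| ≈ 0.716; return loss ≈ 2.9 dB

|Γ| = (S − 1)/(S + 1) = (6.05 − 1)/(6.05 + 1) = 5.05/7.05
RL = −20·log₁₀|Γ| = −20·log₁₀(0.716)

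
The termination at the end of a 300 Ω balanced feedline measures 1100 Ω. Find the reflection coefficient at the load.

Γ = (Z_L − Z_0)/(Z_L + Z_0) = (1100 − 300)/(1100 + 300) = 800/1400

Γ = 0.571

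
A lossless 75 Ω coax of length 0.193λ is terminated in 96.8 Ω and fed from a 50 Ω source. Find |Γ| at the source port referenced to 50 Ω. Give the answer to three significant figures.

|Γ| ≈ 0.136

βl = 2π × 0.193 = 69.5°
tan(βl) = 2.67
Z_in = Z_0·(Z_L + jZ_0·tanβl)/(Z_0 + jZ_L·tanβl) = 61.1 − j10.3 Ω
Γ_s = (Z_in − Z_s)/(Z_in + Z_s) = (11.1 − j10.3)/(111 − j10.3), |Γ_s| = 0.136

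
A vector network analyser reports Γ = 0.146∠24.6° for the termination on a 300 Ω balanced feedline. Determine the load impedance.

Z_L = Z_0·(1 + Γ)/(1 − Γ) = 300·(1.13 + j0.0608)/(0.867 − j0.0608)

Z_L ≈ 388 + j48.2 Ω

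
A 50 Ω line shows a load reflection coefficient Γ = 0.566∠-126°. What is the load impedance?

Z_L = Z_0·(1 + Γ)/(1 − Γ) = 50·(0.667 − j0.458)/(1.33 + j0.458)

Z_L ≈ 17.1 − j23.1 Ω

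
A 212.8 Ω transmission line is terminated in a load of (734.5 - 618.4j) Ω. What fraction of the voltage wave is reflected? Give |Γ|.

Γ = (Z_L − Z_0)/(Z_L + Z_0) = (521.7 − j618.4)/(947.3 − j618.4)
|Γ| = 809/1130

|Γ| ≈ 0.715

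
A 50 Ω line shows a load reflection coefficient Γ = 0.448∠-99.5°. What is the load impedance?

Z_L ≈ 29.6 − j32.8 Ω

Z_L = Z_0·(1 + Γ)/(1 − Γ) = 50·(0.926 − j0.442)/(1.07 + j0.442)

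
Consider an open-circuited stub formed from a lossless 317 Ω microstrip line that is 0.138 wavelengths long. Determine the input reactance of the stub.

βl = 2π × 0.138 = 49.7°
tan(βl) = 1.18
For an open-circuited stub, Z_in = −jZ_0·cot(βl) = −jZ_0/tan(βl)

X_in ≈ -269 Ω (capacitive)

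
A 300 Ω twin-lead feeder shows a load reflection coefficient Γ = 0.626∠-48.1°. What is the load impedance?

Z_L = Z_0·(1 + Γ)/(1 − Γ) = 300·(1.42 − j0.466)/(0.582 + j0.466)

Z_L ≈ 328 − j503 Ω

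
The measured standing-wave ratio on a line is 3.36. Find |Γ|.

|Γ| = (S − 1)/(S + 1) = (3.36 − 1)/(3.36 + 1) = 2.36/4.36

|Γ| ≈ 0.541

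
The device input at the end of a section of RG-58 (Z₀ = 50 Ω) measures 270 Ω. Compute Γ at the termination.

Γ = 0.688

Γ = (Z_L − Z_0)/(Z_L + Z_0) = (270 − 50)/(270 + 50) = 220/320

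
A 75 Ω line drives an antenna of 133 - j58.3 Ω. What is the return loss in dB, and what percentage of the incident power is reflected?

RL ≈ 8.39 dB; 14.5% of incident power reflected

Γ = (58 − j58.3)/(208 − j58.3), |Γ| = 0.381
RL = −20·log₁₀(0.381) = 8.39 dB
P_refl/P_inc = |Γ|² = 0.145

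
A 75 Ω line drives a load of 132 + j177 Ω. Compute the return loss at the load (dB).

RL ≈ 3.31 dB

Γ = (57 + j177)/(207 + j177), |Γ| = 0.683
RL = −20·log₁₀|Γ| = −20·log₁₀(0.683)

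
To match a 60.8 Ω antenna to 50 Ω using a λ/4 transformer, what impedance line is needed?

Z_qwt = √(Z_0·R_L) = √(50 × 60.8) = √3040

Z_qwt ≈ 55.1 Ω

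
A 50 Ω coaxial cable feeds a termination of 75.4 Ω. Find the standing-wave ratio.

VSWR ≈ 1.51

For a purely resistive load, VSWR = R_L/Z_0 or Z_0/R_L (whichever > 1) = 75.4/50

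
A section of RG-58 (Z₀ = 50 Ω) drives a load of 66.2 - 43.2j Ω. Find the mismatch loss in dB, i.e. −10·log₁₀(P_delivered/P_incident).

mismatch loss ≈ 0.647 dB

Γ = (16.2 − j43.2)/(116.2 − j43.2), |Γ| = 0.372
|Γ|² = 0.139, so P_del/P_inc = 1 − |Γ|² = 0.861
ML = −10·log₁₀(1 − |Γ|²)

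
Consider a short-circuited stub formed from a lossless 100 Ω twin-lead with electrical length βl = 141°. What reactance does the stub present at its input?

tan(βl) = -0.81
For a short-circuited stub, Z_in = jZ_0·tan(βl)

X_in ≈ -81 Ω (capacitive)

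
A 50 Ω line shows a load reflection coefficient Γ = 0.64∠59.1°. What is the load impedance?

Z_L = Z_0·(1 + Γ)/(1 − Γ) = 50·(1.33 + j0.549)/(0.671 − j0.549)

Z_L ≈ 39.2 + j73 Ω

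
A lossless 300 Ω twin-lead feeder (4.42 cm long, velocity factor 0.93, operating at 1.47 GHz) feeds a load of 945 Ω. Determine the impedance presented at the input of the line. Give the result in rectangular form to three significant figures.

Z_in ≈ 96.2 − j29.1 Ω

λ = v/f = 0.93·c / 1.47 GHz = 0.19 m
βl = 2π·l/λ = 2π × 0.233 = 83.8°
tan(βl) = tan(83.8°) = 9.26
Z_in = Z_0·(Z_L + jZ_0·tanβl)/(Z_0 + jZ_L·tanβl)
     = 300·(945 + j2780)/(300 + j8750)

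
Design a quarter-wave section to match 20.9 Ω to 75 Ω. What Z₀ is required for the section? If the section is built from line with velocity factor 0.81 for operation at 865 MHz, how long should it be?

Z_qwt ≈ 39.6 Ω; length ≈ 7.02 cm

Z_qwt = √(Z_0·R_L) = √(75 × 20.9) = √1568
λ = 0.81·c/f = 0.281 m, so l = λ/4 = 0.0702 m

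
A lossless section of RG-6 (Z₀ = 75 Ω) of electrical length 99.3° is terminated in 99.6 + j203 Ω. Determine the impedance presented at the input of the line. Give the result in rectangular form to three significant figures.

tan(βl) = tan(99.3°) = -6.11
Z_in = Z_0·(Z_L + jZ_0·tanβl)/(Z_0 + jZ_L·tanβl)
     = 75·(99.6 − j255)/(1310 − j608)

Z_in ≈ 10.2 − j9.82 Ω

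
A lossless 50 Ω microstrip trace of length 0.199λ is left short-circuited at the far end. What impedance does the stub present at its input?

Z_in ≈ +j151 Ω

βl = 2π × 0.199 = 71.6°
tan(βl) = 3.01
For a short-circuited stub, Z_in = jZ_0·tan(βl)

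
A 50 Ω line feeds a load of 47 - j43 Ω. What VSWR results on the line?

VSWR ≈ 2.37

Γ = (Z_L − Z_0)/(Z_L + Z_0) = (-3 − j43)/(97 − j43)
|Γ| = 43.1/106 = 0.406
VSWR = (1 + |Γ|)/(1 − |Γ|) = 1.41/0.594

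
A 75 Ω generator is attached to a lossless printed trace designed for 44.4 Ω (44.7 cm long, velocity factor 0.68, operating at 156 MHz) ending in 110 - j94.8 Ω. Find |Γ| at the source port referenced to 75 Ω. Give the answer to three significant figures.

|Γ| ≈ 0.677

λ = v/f = 0.68·c / 156 MHz = 1.31 m
βl = 2π·l/λ = 2π × 0.342 = 123°
tan(βl) = -1.54
Z_in = Z_0·(Z_L + jZ_0·tanβl)/(Z_0 + jZ_L·tanβl) = 18.8 + j40.1 Ω
Γ_s = (Z_in − Z_s)/(Z_in + Z_s) = (-56.2 + j40.1)/(93.8 + j40.1), |Γ_s| = 0.677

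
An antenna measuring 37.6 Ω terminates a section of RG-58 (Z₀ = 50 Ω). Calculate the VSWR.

VSWR ≈ 1.33

Γ = (37.6 − 50)/(37.6 + 50) = -0.142
VSWR = (1 + 0.142)/(1 − 0.142)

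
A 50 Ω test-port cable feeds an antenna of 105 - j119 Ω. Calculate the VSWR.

VSWR ≈ 5.08

Γ = (Z_L − Z_0)/(Z_L + Z_0) = (55 − j119)/(155 − j119)
|Γ| = 131/195 = 0.671
VSWR = (1 + |Γ|)/(1 − |Γ|) = 1.67/0.329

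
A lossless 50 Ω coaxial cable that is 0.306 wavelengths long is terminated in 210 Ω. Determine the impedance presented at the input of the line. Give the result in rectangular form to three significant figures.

βl = 2π × 0.306 = 110°
tan(βl) = tan(110°) = -2.72
Z_in = Z_0·(Z_L + jZ_0·tanβl)/(Z_0 + jZ_L·tanβl)
     = 50·(210 − j136)/(50 − j572)

Z_in ≈ 13.4 + j17.2 Ω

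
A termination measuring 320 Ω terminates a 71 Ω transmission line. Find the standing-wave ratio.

Γ = (320 − 71)/(320 + 71) = 0.637
VSWR = (1 + 0.637)/(1 − 0.637)

VSWR ≈ 4.51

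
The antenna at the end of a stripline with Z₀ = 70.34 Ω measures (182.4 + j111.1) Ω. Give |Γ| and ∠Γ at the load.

Γ = (Z_L − Z_0)/(Z_L + Z_0) = (112.1 + j111.1)/(252.7 + j111.1)
|Γ| = 158/276 = 0.572

Γ ≈ 0.572 ∠ 21°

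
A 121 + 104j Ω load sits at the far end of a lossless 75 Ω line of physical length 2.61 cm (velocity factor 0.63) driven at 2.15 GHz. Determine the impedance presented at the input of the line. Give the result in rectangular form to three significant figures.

Z_in ≈ 24.2 − j2.59 Ω

λ = v/f = 0.63·c / 2.15 GHz = 0.0879 m
βl = 2π·l/λ = 2π × 0.297 = 107°
tan(βl) = tan(107°) = -3.29
Z_in = Z_0·(Z_L + jZ_0·tanβl)/(Z_0 + jZ_L·tanβl)
     = 75·(121 − j143)/(418 − j399)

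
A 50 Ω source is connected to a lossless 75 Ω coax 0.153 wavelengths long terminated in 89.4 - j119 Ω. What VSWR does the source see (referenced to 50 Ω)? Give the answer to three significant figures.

βl = 2π × 0.153 = 55.1°
tan(βl) = 1.43
Z_in = Z_0·(Z_L + jZ_0·tanβl)/(Z_0 + jZ_L·tanβl) = 20 − j14 Ω
Γ_s = (Z_in − Z_s)/(Z_in + Z_s) = (-30 − j14)/(70 − j14), |Γ_s| = 0.463
VSWR = (1 + |Γ_s|)/(1 − |Γ_s|)

VSWR ≈ 2.73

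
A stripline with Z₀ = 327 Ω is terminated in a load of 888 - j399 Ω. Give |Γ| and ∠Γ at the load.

Γ ≈ 0.538 ∠ -17.2°

Γ = (Z_L − Z_0)/(Z_L + Z_0) = (561 − j399)/(1215 − j399)
|Γ| = 688/1280 = 0.538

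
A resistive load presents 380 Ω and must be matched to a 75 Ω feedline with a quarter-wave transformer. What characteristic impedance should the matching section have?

Z_qwt = √(Z_0·R_L) = √(75 × 380) = √28500

Z_qwt ≈ 169 Ω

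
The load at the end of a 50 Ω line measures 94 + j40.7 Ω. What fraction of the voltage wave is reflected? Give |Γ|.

Γ = (Z_L − Z_0)/(Z_L + Z_0) = (44 + j40.7)/(144 + j40.7)
|Γ| = 59.9/150

|Γ| ≈ 0.401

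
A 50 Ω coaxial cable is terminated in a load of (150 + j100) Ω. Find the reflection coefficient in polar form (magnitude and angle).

Γ = (Z_L − Z_0)/(Z_L + Z_0) = (100 + j100)/(200 + j100)
|Γ| = 141/224 = 0.632

Γ ≈ 0.632 ∠ 18.4°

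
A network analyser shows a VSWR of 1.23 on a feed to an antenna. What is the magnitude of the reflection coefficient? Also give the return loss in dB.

|Γ| ≈ 0.103; return loss ≈ 19.7 dB

|Γ| = (S − 1)/(S + 1) = (1.23 − 1)/(1.23 + 1) = 0.23/2.23
RL = −20·log₁₀|Γ| = −20·log₁₀(0.103)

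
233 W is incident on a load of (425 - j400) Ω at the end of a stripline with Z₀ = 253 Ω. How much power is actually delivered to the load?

|Γ| = |(172 − j400)/(678 − j400)| = 0.553
|Γ|² = 0.306
P_refl = |Γ|²·P_inc = 71.3 W, P_del = (1 − |Γ|²)·P_inc = 162 W

P_delivered ≈ 162 W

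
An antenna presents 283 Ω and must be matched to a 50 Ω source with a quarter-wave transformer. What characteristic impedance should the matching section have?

Z_qwt = √(Z_0·R_L) = √(50 × 283) = √14150

Z_qwt ≈ 119 Ω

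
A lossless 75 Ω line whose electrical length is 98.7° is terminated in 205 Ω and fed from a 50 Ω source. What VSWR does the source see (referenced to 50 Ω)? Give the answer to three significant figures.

tan(βl) = -6.54
Z_in = Z_0·(Z_L + jZ_0·tanβl)/(Z_0 + jZ_L·tanβl) = 28 + j9.91 Ω
Γ_s = (Z_in − Z_s)/(Z_in + Z_s) = (-22 + j9.91)/(78 + j9.91), |Γ_s| = 0.307
VSWR = (1 + |Γ_s|)/(1 − |Γ_s|)

VSWR ≈ 1.89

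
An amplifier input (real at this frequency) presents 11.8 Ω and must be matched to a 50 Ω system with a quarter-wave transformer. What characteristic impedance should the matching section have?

Z_qwt = √(Z_0·R_L) = √(50 × 11.8) = √590

Z_qwt ≈ 24.3 Ω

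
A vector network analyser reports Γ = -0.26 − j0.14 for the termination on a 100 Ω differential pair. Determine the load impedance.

Z_L ≈ 56.8 − j17.4 Ω

Z_L = Z_0·(1 + Γ)/(1 − Γ) = 100·(0.74 − j0.14)/(1.26 + j0.14)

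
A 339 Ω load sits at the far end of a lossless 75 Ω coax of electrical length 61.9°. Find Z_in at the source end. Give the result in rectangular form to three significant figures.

tan(βl) = tan(61.9°) = 1.87
Z_in = Z_0·(Z_L + jZ_0·tanβl)/(Z_0 + jZ_L·tanβl)
     = 75·(339 + j140)/(75 + j635)

Z_in ≈ 21 − j37.6 Ω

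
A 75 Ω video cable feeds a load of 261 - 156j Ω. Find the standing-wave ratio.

Γ = (Z_L − Z_0)/(Z_L + Z_0) = (186 − j156)/(336 − j156)
|Γ| = 243/370 = 0.655
VSWR = (1 + |Γ|)/(1 − |Γ|) = 1.66/0.345

VSWR ≈ 4.8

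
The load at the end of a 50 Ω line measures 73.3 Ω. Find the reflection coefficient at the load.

Γ = (Z_L − Z_0)/(Z_L + Z_0) = (73.3 − 50)/(73.3 + 50) = 23.3/123.3

Γ = 0.189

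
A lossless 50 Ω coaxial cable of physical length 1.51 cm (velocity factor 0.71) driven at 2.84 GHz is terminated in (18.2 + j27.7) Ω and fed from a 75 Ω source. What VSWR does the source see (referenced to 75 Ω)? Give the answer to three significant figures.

VSWR ≈ 2.65

λ = v/f = 0.71·c / 2.84 GHz = 0.075 m
βl = 2π·l/λ = 2π × 0.201 = 72.5°
tan(βl) = 3.17
Z_in = Z_0·(Z_L + jZ_0·tanβl)/(Z_0 + jZ_L·tanβl) = 106 − j85 Ω
Γ_s = (Z_in − Z_s)/(Z_in + Z_s) = (30.7 − j85)/(181 − j85), |Γ_s| = 0.453
VSWR = (1 + |Γ_s|)/(1 − |Γ_s|)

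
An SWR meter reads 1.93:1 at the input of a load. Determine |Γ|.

|Γ| ≈ 0.317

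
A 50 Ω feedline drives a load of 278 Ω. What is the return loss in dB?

Γ = (278 − 50)/(278 + 50) = 0.695
RL = −20·log₁₀|Γ| = −20·log₁₀(0.695)

RL ≈ 3.16 dB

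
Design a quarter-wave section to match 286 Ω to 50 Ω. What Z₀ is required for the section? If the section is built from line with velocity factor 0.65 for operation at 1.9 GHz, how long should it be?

Z_qwt ≈ 120 Ω; length ≈ 2.57 cm

Z_qwt = √(Z_0·R_L) = √(50 × 286) = √14300
λ = 0.65·c/f = 0.103 m, so l = λ/4 = 0.0257 m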